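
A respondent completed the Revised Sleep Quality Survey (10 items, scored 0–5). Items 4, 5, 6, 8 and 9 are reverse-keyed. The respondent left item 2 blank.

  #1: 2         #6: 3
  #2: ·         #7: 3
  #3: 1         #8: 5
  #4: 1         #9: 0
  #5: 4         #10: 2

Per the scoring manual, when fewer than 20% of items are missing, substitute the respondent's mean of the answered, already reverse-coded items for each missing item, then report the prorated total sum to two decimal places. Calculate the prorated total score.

Reverse-coded (reverse-coded value = 5 − response):
  item 4: 5 − 1 = 4
  item 5: 5 − 4 = 1
  item 6: 5 − 3 = 2
  item 8: 5 − 5 = 0
  item 9: 5 − 0 = 5
Completed scored items (9 of 10): 2, 1, 4, 1, 2, 3, 0, 5, 2; sum = 20.
Person mean = 20 / 9 ≈ 2.2222
Prorated total = (20 / 9) × 10 = 22.22 (to 2 dp)

22.22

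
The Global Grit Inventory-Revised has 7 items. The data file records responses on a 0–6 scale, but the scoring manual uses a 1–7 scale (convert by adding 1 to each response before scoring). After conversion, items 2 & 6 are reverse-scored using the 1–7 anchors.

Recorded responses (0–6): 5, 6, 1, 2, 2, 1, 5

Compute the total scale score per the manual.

Convert to 1–7: 6, 7, 2, 3, 3, 2, 6
Reverse-coded (reverse-coded value = 8 − response):
  item 2: 8 − 7 = 1
  item 6: 8 − 2 = 6
Scored: 6, 1, 2, 3, 3, 6, 6
Total = 27

27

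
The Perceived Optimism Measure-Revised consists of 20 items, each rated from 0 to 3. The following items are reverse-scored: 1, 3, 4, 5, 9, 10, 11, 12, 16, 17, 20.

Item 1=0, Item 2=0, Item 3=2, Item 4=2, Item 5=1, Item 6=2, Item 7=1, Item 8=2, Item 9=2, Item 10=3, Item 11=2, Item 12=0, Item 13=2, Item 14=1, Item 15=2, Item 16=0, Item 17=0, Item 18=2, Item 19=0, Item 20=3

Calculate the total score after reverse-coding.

Reverse-scored items use 3 − raw:
  item 1: 3 − 0 = 3
  item 3: 3 − 2 = 1
  item 4: 3 − 2 = 1
  item 5: 3 − 1 = 2
  item 9: 3 − 2 = 1
  item 10: 3 − 3 = 0
  item 11: 3 − 2 = 1
  item 12: 3 − 0 = 3
  item 16: 3 − 0 = 3
  item 17: 3 − 0 = 3
  item 20: 3 − 3 = 0
Scored items: 3, 0, 1, 1, 2, 2, 1, 2, 1, 0, 1, 3, 2, 1, 2, 3, 3, 2, 0, 0
Total = 3 + 0 + 1 + 1 + 2 + 2 + 1 + 2 + 1 + 0 + 1 + 3 + 2 + 1 + 2 + 3 + 3 + 2 + 0 + 0 = 30

30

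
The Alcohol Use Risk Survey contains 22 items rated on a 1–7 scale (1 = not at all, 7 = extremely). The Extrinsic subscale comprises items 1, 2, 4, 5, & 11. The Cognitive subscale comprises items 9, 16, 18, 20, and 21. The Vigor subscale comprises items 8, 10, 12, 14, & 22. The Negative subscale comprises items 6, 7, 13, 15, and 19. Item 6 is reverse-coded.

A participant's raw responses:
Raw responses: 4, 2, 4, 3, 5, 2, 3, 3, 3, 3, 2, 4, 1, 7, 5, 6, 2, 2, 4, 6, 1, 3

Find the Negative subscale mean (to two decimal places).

3.80

Negative items: 6, 7, 13, 15, 19.
Of these, item 6 is reverse-coded; on a 1–7 scale, reversed = 8 − raw.
  item 6: 8 − 2 = 6
  item 7: 3
  item 13: 1
  item 15: 5
  item 19: 4
Sum = 6 + 3 + 1 + 5 + 4 = 19
Mean = 19 / 5 = 3.80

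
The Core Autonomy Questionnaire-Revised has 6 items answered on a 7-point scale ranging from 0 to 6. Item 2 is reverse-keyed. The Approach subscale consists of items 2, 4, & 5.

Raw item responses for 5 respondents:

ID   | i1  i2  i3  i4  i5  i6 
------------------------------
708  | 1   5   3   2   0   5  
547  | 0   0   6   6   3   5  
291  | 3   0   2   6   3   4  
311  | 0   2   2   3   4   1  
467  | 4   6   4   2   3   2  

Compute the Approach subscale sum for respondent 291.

Respondent 291 raw: 3, 0, 2, 6, 3, 4.
Approach items: 2, 4, 5.
Reverse-coded (reversed = (0+6) − raw = 6 − raw):
  item 2: 6 − 0 = 6
  item 4: 6
  item 5: 3
Sum = 6 + 6 + 3 = 15

15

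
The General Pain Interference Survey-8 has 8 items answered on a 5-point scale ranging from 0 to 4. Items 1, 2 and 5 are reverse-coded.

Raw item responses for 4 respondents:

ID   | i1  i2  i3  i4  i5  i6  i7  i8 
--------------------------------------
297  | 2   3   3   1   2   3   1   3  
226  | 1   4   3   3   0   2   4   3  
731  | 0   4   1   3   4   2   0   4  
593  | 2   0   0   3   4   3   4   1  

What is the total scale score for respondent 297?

16

Respondent 297 raw: 2, 3, 3, 1, 2, 3, 1, 3.
Reverse-coded (reversed = (0+4) − raw = 4 − raw):
  item 1: 4 − 2 = 2
  item 2: 4 − 3 = 1
  item 3: 3
  item 4: 1
  item 5: 4 − 2 = 2
  item 6: 3
  item 7: 1
  item 8: 3
Sum = 2 + 1 + 3 + 1 + 2 + 3 + 1 + 3 = 16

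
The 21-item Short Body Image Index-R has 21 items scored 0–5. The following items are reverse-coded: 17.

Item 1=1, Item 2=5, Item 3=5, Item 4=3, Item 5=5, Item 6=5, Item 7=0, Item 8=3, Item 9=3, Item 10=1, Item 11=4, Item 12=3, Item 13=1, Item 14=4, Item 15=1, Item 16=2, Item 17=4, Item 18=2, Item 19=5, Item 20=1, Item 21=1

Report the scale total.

56

Reverse-coded items (reversed = (0+5) − raw = 5 − raw):
  item 17: 5 − 4 = 1
Scored responses: 1, 5, 5, 3, 5, 5, 0, 3, 3, 1, 4, 3, 1, 4, 1, 2, 1, 2, 5, 1, 1
Total = 1 + 5 + 5 + 3 + 5 + 5 + 0 + 3 + 3 + 1 + 4 + 3 + 1 + 4 + 1 + 2 + 1 + 2 + 5 + 1 + 1 = 56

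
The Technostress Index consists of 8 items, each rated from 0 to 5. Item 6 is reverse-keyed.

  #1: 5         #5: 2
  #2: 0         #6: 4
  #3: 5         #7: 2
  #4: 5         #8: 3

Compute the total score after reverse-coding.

Raw sum = 26. Reverse-keyed items: 6; their raw sum = 4.
Each reversal replaces raw with 5 − raw, changing the total by 5 − 2·raw per item.
Total = 26 + 1·5 − 2·4 = 26 + 5 − 8 = 23

23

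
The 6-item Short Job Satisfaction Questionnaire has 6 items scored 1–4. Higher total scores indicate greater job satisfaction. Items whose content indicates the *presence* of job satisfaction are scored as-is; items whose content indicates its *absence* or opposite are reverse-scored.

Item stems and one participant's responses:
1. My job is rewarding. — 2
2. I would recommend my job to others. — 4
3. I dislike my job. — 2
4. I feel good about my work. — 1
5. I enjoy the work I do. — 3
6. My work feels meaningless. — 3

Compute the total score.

Items 3, 6 describe the absence/opposite of job satisfaction → reverse-score.
reverse-coded value = 5 − response.
  item 1: 2
  item 2: 4
  item 3: 5 − 2 = 3
  item 4: 1
  item 5: 3
  item 6: 5 − 3 = 2
Total = 2 + 4 + 3 + 1 + 3 + 2 = 15

15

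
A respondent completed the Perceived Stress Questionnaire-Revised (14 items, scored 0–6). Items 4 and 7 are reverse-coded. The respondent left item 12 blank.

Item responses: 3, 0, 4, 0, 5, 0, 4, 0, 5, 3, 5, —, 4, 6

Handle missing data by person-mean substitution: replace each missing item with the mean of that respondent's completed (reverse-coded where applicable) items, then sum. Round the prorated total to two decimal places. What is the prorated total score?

46.31

Reverse-coded (reversed = (0+6) − raw = 6 − raw):
  item 4: 6 − 0 = 6
  item 7: 6 − 4 = 2
Completed scored items (13 of 14): 3, 0, 4, 6, 5, 0, 2, 0, 5, 3, 5, 4, 6; sum = 43.
Person mean = 43 / 13 ≈ 3.3077
Prorated total = (43 / 13) × 14 = 46.31 (to 2 dp)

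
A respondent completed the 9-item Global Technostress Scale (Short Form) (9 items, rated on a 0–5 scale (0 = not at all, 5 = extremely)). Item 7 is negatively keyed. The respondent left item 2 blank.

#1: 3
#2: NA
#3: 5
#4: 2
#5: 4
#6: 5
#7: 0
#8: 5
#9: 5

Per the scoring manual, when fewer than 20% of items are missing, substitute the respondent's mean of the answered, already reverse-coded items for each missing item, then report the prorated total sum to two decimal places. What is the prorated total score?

38.25

Reverse-coded (reverse-coded value = 5 − response):
  item 7: 5 − 0 = 5
Completed scored items (8 of 9): 3, 5, 2, 4, 5, 5, 5, 5; sum = 34.
Person mean = 34 / 8 ≈ 4.2500
Prorated total = (34 / 8) × 9 = 38.25 (to 2 dp)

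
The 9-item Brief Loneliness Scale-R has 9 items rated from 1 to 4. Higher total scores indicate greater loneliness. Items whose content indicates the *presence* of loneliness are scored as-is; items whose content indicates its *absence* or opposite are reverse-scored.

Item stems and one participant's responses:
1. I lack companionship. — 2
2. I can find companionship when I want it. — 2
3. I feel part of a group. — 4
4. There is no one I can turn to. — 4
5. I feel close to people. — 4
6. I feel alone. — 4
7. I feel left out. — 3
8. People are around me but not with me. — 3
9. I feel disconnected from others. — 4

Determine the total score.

Items 2, 3, 5 describe the absence/opposite of loneliness → reverse-score.
on a 1–4 scale, reversed = 5 − raw.
  item 1: 2
  item 2: 5 − 2 = 3
  item 3: 5 − 4 = 1
  item 4: 4
  item 5: 5 − 4 = 1
  item 6: 4
  item 7: 3
  item 8: 3
  item 9: 4
Total = 2 + 3 + 1 + 4 + 1 + 4 + 3 + 3 + 4 = 25

25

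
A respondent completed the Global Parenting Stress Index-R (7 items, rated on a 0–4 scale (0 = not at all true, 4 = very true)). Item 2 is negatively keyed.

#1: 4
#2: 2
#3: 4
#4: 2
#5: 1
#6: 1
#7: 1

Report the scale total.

Reversing item 2 with 4 − raw:
Total = 4 + (4−2) + 4 + 2 + 1 + 1 + 1
      = 4 + 2 + 4 + 2 + 1 + 1 + 1 = 15

15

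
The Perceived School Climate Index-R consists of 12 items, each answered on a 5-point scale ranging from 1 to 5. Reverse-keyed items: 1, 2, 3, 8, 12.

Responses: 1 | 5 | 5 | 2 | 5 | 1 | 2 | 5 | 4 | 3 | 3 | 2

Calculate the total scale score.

Reverse-coded items (on a 1–5 scale, reversed = 6 − raw):
  item 1: 6 − 1 = 5
  item 2: 6 − 5 = 1
  item 3: 6 − 5 = 1
  item 8: 6 − 5 = 1
  item 12: 6 − 2 = 4
After reverse-coding: 5, 1, 1, 2, 5, 1, 2, 1, 4, 3, 3, 4
Total = 5 + 1 + 1 + 2 + 5 + 1 + 2 + 1 + 4 + 3 + 3 + 4 = 32

32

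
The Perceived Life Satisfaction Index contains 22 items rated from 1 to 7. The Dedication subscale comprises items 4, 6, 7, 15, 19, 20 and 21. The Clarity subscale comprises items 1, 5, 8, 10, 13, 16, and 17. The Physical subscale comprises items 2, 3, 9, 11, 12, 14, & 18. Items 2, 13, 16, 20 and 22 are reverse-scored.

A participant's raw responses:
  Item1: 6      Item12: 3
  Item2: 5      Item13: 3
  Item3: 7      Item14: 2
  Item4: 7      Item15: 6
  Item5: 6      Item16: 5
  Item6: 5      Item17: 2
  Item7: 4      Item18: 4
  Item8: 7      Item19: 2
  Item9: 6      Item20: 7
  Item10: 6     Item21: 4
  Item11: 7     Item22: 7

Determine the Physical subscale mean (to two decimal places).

4.57

Physical items: 2, 3, 9, 11, 12, 14, 18.
Of these, item 2 is reverse-scored; reverse-coded value = 8 − response.
  item 2: 8 − 5 = 3
  item 3: 7
  item 9: 6
  item 11: 7
  item 12: 3
  item 14: 2
  item 18: 4
Sum = 3 + 7 + 6 + 7 + 3 + 2 + 4 = 32
Mean = 32 / 7 = 4.57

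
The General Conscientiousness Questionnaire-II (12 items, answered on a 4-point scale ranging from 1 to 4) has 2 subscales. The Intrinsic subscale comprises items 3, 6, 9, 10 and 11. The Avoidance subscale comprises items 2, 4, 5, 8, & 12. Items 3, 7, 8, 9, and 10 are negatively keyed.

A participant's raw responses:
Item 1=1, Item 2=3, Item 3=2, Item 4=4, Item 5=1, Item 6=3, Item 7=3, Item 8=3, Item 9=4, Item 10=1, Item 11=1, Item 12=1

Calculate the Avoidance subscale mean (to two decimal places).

Avoidance items: 2, 4, 5, 8, 12.
Of these, item 8 is negatively keyed; on a 1–4 scale, reversed = 5 − raw.
  item 2: 3
  item 4: 4
  item 5: 1
  item 8: 5 − 3 = 2
  item 12: 1
Sum = 3 + 4 + 1 + 2 + 1 = 11
Mean = 11 / 5 = 2.20

2.20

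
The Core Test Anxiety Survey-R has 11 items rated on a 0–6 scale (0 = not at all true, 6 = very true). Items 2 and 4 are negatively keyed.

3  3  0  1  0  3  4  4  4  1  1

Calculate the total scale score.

28

Negatively keyed items use 6 − raw:
  item 2: 6 − 3 = 3
  item 4: 6 − 1 = 5
Scored responses: 3, 3, 0, 5, 0, 3, 4, 4, 4, 1, 1
Total = 3 + 3 + 0 + 5 + 0 + 3 + 4 + 4 + 4 + 1 + 1 = 28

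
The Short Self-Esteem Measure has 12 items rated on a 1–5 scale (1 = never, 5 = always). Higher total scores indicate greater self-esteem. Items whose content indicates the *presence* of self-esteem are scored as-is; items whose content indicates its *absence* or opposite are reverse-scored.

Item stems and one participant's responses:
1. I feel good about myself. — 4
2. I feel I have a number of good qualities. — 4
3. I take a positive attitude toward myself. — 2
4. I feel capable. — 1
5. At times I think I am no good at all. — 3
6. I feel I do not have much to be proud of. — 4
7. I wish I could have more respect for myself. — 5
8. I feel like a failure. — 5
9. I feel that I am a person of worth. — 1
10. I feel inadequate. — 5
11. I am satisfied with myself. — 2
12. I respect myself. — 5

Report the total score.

27

Items 5, 6, 7, 8, 10 describe the absence/opposite of self-esteem → reverse-score.
on a 1–5 scale, reversed = 6 − raw.
  item 1: 4
  item 2: 4
  item 3: 2
  item 4: 1
  item 5: 6 − 3 = 3
  item 6: 6 − 4 = 2
  item 7: 6 − 5 = 1
  item 8: 6 − 5 = 1
  item 9: 1
  item 10: 6 − 5 = 1
  item 11: 2
  item 12: 5
Total = 4 + 4 + 2 + 1 + 3 + 2 + 1 + 1 + 1 + 1 + 2 + 5 = 27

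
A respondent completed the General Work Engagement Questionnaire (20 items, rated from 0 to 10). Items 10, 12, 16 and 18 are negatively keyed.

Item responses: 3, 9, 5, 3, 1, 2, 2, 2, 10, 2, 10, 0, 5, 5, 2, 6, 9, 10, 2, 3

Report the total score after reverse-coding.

95

Raw sum = 91. Negatively keyed items: 10, 12, 16, 18; their raw sum = 18.
Each reversal replaces raw with 10 − raw, changing the total by 10 − 2·raw per item.
Total = 91 + 4·10 − 2·18 = 91 + 40 − 36 = 95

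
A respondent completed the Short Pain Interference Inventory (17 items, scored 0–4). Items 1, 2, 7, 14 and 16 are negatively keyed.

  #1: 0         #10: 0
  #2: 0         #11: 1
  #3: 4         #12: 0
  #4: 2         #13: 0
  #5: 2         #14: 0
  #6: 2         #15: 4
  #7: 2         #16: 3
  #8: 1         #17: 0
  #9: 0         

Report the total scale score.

31

Reversing items 1, 2, 7, 14, and 16 with 4 − raw:
Total = (4−0) + (4−0) + 4 + 2 + 2 + 2 + (4−2) + 1 + 0 + 0 + 1 + 0 + 0 + (4−0) + 4 + (4−3) + 0
      = 4 + 4 + 4 + 2 + 2 + 2 + 2 + 1 + 0 + 0 + 1 + 0 + 0 + 4 + 4 + 1 + 0 = 31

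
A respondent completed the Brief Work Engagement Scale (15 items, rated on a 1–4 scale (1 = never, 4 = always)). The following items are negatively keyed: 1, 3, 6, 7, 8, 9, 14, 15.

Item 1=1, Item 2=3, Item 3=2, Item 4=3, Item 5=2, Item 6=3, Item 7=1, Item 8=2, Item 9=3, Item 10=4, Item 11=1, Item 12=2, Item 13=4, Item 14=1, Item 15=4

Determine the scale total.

42

Reverse-coded items (on a 1–4 scale, reversed = 5 − raw):
  item 1: 5 − 1 = 4
  item 3: 5 − 2 = 3
  item 6: 5 − 3 = 2
  item 7: 5 − 1 = 4
  item 8: 5 − 2 = 3
  item 9: 5 − 3 = 2
  item 14: 5 − 1 = 4
  item 15: 5 − 4 = 1
After reverse-coding: 4, 3, 3, 3, 2, 2, 4, 3, 2, 4, 1, 2, 4, 4, 1
Total = 4 + 3 + 3 + 3 + 2 + 2 + 4 + 3 + 2 + 4 + 1 + 2 + 4 + 4 + 1 = 42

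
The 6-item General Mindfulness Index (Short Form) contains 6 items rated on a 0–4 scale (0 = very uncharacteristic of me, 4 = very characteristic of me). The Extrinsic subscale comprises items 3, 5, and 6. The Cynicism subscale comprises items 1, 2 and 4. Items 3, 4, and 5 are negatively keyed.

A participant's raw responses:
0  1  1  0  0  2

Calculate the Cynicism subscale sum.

Cynicism items: 1, 2, 4.
Of these, item 4 is negatively keyed; reverse-coded value = 4 − response.
  item 1: 0
  item 2: 1
  item 4: 4 − 0 = 4
Sum = 0 + 1 + 4 = 5

5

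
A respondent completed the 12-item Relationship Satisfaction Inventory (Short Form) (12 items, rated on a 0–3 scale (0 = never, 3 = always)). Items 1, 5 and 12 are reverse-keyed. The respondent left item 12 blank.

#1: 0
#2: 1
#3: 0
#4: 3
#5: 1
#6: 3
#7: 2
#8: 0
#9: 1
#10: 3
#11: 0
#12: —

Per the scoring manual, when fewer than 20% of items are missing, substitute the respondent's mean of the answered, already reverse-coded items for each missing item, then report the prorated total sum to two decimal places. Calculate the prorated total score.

Reverse-coded (reversed = (0+3) − raw = 3 − raw):
  item 1: 3 − 0 = 3
  item 5: 3 − 1 = 2
Completed scored items (11 of 12): 3, 1, 0, 3, 2, 3, 2, 0, 1, 3, 0; sum = 18.
Person mean = 18 / 11 ≈ 1.6364
Prorated total = (18 / 11) × 12 = 19.64 (to 2 dp)

19.64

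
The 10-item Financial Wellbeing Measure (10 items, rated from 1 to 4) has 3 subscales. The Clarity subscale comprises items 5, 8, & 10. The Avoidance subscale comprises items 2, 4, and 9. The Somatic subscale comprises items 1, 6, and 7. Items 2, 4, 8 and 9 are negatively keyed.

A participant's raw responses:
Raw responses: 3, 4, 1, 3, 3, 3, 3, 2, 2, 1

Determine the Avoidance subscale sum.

Avoidance items: 2, 4, 9.
Of these, items 2, 4, and 9 are negatively keyed; reverse-coded value = 5 − response.
  item 2: 5 − 4 = 1
  item 4: 5 − 3 = 2
  item 9: 5 − 2 = 3
Sum = 1 + 2 + 3 = 6

6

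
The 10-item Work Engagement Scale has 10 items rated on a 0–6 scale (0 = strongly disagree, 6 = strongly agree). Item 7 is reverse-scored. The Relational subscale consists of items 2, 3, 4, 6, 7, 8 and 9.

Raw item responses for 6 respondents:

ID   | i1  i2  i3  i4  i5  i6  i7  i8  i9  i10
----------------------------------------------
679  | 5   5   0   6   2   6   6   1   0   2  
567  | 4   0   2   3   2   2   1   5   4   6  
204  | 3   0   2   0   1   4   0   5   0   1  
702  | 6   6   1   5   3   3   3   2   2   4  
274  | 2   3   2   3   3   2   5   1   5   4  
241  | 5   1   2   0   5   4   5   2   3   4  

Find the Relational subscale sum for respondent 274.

Respondent 274 raw: 2, 3, 2, 3, 3, 2, 5, 1, 5, 4.
Relational items: 2, 3, 4, 6, 7, 8, 9.
Reverse-coded (reverse-coded value = 6 − response):
  item 2: 3
  item 3: 2
  item 4: 3
  item 6: 2
  item 7: 6 − 5 = 1
  item 8: 1
  item 9: 5
Sum = 3 + 2 + 3 + 2 + 1 + 1 + 5 = 17

17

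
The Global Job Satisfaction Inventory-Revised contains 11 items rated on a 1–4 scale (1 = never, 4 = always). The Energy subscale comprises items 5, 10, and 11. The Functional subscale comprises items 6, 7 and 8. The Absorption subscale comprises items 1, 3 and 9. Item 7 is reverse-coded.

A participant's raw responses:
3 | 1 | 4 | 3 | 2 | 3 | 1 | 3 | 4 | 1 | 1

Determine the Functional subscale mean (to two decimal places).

Functional items: 6, 7, 8.
Of these, item 7 is reverse-coded; reverse-coded value = 5 − response.
  item 6: 3
  item 7: 5 − 1 = 4
  item 8: 3
Sum = 3 + 4 + 3 = 10
Mean = 10 / 3 = 3.33

3.33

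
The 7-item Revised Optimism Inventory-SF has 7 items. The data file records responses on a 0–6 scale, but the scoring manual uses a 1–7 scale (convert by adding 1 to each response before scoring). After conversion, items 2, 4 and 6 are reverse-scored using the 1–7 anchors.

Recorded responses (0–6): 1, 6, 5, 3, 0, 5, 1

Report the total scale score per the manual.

18

Convert to 1–7: 2, 7, 6, 4, 1, 6, 2
Reverse-coded (reversed = (1+7) − raw = 8 − raw):
  item 2: 8 − 7 = 1
  item 4: 8 − 4 = 4
  item 6: 8 − 6 = 2
Scored: 2, 1, 6, 4, 1, 2, 2
Total = 18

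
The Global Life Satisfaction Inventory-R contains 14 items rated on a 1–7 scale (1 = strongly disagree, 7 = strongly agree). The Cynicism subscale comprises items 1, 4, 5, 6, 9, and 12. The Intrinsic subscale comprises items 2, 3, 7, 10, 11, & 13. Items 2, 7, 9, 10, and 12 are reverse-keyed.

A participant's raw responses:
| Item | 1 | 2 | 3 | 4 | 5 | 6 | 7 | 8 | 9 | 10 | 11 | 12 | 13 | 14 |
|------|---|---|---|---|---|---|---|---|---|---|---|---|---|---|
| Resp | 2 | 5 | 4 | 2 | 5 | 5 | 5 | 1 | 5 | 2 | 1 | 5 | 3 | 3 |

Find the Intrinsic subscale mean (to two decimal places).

3.33

Intrinsic items: 2, 3, 7, 10, 11, 13.
Of these, items 2, 7 and 10 are reverse-keyed; on a 1–7 scale, reversed = 8 − raw.
  item 2: 8 − 5 = 3
  item 3: 4
  item 7: 8 − 5 = 3
  item 10: 8 − 2 = 6
  item 11: 1
  item 13: 3
Sum = 3 + 4 + 3 + 6 + 1 + 3 = 20
Mean = 20 / 6 = 3.33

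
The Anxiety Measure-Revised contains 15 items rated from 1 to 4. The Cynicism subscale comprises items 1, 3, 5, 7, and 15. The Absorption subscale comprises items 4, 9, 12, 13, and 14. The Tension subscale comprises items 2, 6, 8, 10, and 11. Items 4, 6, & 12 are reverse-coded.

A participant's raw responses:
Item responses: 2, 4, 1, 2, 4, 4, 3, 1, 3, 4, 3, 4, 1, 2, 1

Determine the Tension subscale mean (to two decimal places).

Tension items: 2, 6, 8, 10, 11.
Of these, item 6 is reverse-coded; reversed = (1+4) − raw = 5 − raw.
  item 2: 4
  item 6: 5 − 4 = 1
  item 8: 1
  item 10: 4
  item 11: 3
Sum = 4 + 1 + 1 + 4 + 3 = 13
Mean = 13 / 5 = 2.60

2.60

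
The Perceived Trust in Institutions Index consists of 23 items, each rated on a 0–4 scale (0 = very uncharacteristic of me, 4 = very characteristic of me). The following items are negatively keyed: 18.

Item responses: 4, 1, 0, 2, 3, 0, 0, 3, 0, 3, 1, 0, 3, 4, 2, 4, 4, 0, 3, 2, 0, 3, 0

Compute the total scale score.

46

Reverse-coded items (reverse-coded value = 4 − response):
  item 18: 4 − 0 = 4
Scored responses: 4, 1, 0, 2, 3, 0, 0, 3, 0, 3, 1, 0, 3, 4, 2, 4, 4, 4, 3, 2, 0, 3, 0
Total = 4 + 1 + 0 + 2 + 3 + 0 + 0 + 3 + 0 + 3 + 1 + 0 + 3 + 4 + 2 + 4 + 4 + 4 + 3 + 2 + 0 + 3 + 0 = 46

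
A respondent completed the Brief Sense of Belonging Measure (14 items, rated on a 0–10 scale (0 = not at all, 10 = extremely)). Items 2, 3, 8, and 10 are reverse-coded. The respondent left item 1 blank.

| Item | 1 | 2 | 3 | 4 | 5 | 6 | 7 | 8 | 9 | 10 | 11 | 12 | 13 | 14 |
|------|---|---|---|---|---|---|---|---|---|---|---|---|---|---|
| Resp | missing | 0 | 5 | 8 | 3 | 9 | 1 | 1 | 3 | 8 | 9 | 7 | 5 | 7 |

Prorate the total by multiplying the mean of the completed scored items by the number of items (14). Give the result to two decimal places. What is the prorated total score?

84.00

Reverse-coded (on a 0–10 scale, reversed = 10 − raw):
  item 2: 10 − 0 = 10
  item 3: 10 − 5 = 5
  item 8: 10 − 1 = 9
  item 10: 10 − 8 = 2
Completed scored items (13 of 14): 10, 5, 8, 3, 9, 1, 9, 3, 2, 9, 7, 5, 7; sum = 78.
Person mean = 78 / 13 ≈ 6.0000
Prorated total = (78 / 13) × 14 = 84.00 (to 2 dp)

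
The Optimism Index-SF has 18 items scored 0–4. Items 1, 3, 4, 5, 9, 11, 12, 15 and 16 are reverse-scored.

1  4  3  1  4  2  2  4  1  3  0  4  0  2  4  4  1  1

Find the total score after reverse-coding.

Apply reverse scoring (reverse-coded value = 4 − response):
  item 1: 4 − 1 = 3
  item 3: 4 − 3 = 1
  item 4: 4 − 1 = 3
  item 5: 4 − 4 = 0
  item 9: 4 − 1 = 3
  item 11: 4 − 0 = 4
  item 12: 4 − 4 = 0
  item 15: 4 − 4 = 0
  item 16: 4 − 4 = 0
After reverse-coding: 3, 4, 1, 3, 0, 2, 2, 4, 3, 3, 4, 0, 0, 2, 0, 0, 1, 1
Total = 3 + 4 + 1 + 3 + 0 + 2 + 2 + 4 + 3 + 3 + 4 + 0 + 0 + 2 + 0 + 0 + 1 + 1 = 33

33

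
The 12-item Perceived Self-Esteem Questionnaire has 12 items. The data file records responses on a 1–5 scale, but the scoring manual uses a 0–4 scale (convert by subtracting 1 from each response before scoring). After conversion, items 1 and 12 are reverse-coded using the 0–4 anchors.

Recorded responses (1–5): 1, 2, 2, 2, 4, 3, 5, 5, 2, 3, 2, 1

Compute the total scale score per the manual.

28

Convert to 0–4: 0, 1, 1, 1, 3, 2, 4, 4, 1, 2, 1, 0
Reverse-coded (reverse-coded value = 4 − response):
  item 1: 4 − 0 = 4
  item 12: 4 − 0 = 4
Scored: 4, 1, 1, 1, 3, 2, 4, 4, 1, 2, 1, 4
Total = 28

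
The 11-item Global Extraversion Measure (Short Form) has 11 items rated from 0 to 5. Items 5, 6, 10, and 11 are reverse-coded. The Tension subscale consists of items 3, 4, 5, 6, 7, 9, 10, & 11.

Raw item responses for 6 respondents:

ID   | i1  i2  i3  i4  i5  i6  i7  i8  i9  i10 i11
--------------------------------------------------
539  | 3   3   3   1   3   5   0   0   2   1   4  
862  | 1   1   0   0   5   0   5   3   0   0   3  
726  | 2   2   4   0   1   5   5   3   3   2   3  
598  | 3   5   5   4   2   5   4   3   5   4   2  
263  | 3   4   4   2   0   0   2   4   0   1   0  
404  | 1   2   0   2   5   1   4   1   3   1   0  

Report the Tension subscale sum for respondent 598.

Respondent 598 raw: 3, 5, 5, 4, 2, 5, 4, 3, 5, 4, 2.
Tension items: 3, 4, 5, 6, 7, 9, 10, 11.
Reverse-coded (reverse-coded value = 5 − response):
  item 3: 5
  item 4: 4
  item 5: 5 − 2 = 3
  item 6: 5 − 5 = 0
  item 7: 4
  item 9: 5
  item 10: 5 − 4 = 1
  item 11: 5 − 2 = 3
Sum = 5 + 4 + 3 + 0 + 4 + 5 + 1 + 3 = 25

25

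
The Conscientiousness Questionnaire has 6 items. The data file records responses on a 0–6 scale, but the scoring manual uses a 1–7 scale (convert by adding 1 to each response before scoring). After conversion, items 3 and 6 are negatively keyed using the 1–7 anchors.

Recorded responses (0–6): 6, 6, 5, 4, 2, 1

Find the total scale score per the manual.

30

Convert to 1–7: 7, 7, 6, 5, 3, 2
Reverse-coded (reverse-coded value = 8 − response):
  item 3: 8 − 6 = 2
  item 6: 8 − 2 = 6
Scored: 7, 7, 2, 5, 3, 6
Total = 30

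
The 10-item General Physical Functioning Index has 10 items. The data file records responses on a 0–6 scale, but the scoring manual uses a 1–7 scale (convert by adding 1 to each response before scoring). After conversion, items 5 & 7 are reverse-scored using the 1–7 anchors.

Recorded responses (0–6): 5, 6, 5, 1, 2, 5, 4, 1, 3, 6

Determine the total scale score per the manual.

48

Convert to 1–7: 6, 7, 6, 2, 3, 6, 5, 2, 4, 7
Reverse-coded (reversed = (1+7) − raw = 8 − raw):
  item 5: 8 − 3 = 5
  item 7: 8 − 5 = 3
Scored: 6, 7, 6, 2, 5, 6, 3, 2, 4, 7
Total = 48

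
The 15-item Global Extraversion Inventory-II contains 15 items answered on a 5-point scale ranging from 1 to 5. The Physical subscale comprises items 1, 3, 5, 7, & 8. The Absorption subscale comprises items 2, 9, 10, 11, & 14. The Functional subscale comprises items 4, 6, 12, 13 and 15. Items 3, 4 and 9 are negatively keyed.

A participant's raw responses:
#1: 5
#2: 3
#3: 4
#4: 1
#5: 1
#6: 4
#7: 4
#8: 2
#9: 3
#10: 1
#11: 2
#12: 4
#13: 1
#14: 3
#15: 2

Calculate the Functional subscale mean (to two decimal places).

Functional items: 4, 6, 12, 13, 15.
Of these, item 4 is negatively keyed; reverse-coded value = 6 − response.
  item 4: 6 − 1 = 5
  item 6: 4
  item 12: 4
  item 13: 1
  item 15: 2
Sum = 5 + 4 + 4 + 1 + 2 = 16
Mean = 16 / 5 = 3.20

3.20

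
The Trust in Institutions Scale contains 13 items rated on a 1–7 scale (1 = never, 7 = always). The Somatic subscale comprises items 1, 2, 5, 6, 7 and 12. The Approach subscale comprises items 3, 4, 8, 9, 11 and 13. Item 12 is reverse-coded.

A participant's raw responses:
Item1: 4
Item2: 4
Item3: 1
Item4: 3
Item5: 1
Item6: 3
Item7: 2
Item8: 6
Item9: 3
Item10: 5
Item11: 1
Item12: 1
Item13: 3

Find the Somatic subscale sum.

21

Somatic items: 1, 2, 5, 6, 7, 12.
Of these, item 12 is reverse-coded; reverse-coded value = 8 − response.
  item 1: 4
  item 2: 4
  item 5: 1
  item 6: 3
  item 7: 2
  item 12: 8 − 1 = 7
Sum = 4 + 4 + 1 + 3 + 2 + 7 = 21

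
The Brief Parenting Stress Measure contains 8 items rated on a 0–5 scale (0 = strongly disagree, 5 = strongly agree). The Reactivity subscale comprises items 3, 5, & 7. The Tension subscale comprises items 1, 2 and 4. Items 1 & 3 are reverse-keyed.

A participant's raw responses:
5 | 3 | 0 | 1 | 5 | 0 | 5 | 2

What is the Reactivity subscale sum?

Reactivity items: 3, 5, 7.
Of these, item 3 is reverse-keyed; reversed = (0+5) − raw = 5 − raw.
  item 3: 5 − 0 = 5
  item 5: 5
  item 7: 5
Sum = 5 + 5 + 5 = 15

15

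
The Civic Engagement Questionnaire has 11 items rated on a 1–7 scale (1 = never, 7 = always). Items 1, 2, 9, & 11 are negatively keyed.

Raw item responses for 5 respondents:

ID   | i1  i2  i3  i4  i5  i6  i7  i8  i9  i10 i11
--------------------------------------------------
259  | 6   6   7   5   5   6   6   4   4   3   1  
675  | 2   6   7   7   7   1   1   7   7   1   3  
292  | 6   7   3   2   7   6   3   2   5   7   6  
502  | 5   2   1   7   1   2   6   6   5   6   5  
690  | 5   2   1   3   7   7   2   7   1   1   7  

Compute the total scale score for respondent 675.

45

Respondent 675 raw: 2, 6, 7, 7, 7, 1, 1, 7, 7, 1, 3.
Reverse-coded (reversed = (1+7) − raw = 8 − raw):
  item 1: 8 − 2 = 6
  item 2: 8 − 6 = 2
  item 3: 7
  item 4: 7
  item 5: 7
  item 6: 1
  item 7: 1
  item 8: 7
  item 9: 8 − 7 = 1
  item 10: 1
  item 11: 8 − 3 = 5
Sum = 6 + 2 + 7 + 7 + 7 + 1 + 1 + 7 + 1 + 1 + 5 = 45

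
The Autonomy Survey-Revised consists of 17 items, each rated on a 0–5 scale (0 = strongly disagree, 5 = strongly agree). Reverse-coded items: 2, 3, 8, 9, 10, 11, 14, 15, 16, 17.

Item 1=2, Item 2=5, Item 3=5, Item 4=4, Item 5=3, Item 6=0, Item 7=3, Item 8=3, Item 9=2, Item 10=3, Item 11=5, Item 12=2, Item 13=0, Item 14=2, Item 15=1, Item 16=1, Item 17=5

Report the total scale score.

Reversing items 2, 3, 8, 9, 10, 11, 14, 15, 16, and 17 with 5 − raw:
Total = 2 + (5−5) + (5−5) + 4 + 3 + 0 + 3 + (5−3) + (5−2) + (5−3) + (5−5) + 2 + 0 + (5−2) + (5−1) + (5−1) + (5−5)
      = 2 + 0 + 0 + 4 + 3 + 0 + 3 + 2 + 3 + 2 + 0 + 2 + 0 + 3 + 4 + 4 + 0 = 32

32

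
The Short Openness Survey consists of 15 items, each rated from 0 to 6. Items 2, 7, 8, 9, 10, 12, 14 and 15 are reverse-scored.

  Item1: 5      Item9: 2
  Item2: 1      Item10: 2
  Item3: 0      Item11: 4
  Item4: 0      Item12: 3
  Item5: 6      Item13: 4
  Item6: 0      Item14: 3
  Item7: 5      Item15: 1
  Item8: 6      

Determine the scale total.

Raw sum = 42. Reverse-scored items: 2, 7, 8, 9, 10, 12, 14, 15; their raw sum = 23.
Each reversal replaces raw with 6 − raw, changing the total by 6 − 2·raw per item.
Total = 42 + 8·6 − 2·23 = 42 + 48 − 46 = 44

44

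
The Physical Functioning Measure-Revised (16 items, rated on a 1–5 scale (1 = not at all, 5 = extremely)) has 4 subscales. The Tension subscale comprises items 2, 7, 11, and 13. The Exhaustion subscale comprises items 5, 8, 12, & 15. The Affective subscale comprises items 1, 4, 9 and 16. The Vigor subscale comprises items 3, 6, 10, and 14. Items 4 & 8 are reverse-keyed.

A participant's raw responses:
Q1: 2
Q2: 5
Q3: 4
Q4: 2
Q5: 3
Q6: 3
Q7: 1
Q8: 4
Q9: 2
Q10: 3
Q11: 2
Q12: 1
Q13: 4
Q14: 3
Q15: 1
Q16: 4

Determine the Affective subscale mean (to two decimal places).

3.00

Affective items: 1, 4, 9, 16.
Of these, item 4 is reverse-keyed; reversed = (1+5) − raw = 6 − raw.
  item 1: 2
  item 4: 6 − 2 = 4
  item 9: 2
  item 16: 4
Sum = 2 + 4 + 2 + 4 = 12
Mean = 12 / 4 = 3.00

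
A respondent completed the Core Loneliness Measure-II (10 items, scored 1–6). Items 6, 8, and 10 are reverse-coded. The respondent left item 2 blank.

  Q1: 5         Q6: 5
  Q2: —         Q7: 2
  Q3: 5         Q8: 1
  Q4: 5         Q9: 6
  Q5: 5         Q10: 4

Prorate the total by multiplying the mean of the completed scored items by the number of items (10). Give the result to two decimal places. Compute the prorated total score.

Reverse-coded (reverse-coded value = 7 − response):
  item 6: 7 − 5 = 2
  item 8: 7 − 1 = 6
  item 10: 7 − 4 = 3
Completed scored items (9 of 10): 5, 5, 5, 5, 2, 2, 6, 6, 3; sum = 39.
Person mean = 39 / 9 ≈ 4.3333
Prorated total = (39 / 9) × 10 = 43.33 (to 2 dp)

43.33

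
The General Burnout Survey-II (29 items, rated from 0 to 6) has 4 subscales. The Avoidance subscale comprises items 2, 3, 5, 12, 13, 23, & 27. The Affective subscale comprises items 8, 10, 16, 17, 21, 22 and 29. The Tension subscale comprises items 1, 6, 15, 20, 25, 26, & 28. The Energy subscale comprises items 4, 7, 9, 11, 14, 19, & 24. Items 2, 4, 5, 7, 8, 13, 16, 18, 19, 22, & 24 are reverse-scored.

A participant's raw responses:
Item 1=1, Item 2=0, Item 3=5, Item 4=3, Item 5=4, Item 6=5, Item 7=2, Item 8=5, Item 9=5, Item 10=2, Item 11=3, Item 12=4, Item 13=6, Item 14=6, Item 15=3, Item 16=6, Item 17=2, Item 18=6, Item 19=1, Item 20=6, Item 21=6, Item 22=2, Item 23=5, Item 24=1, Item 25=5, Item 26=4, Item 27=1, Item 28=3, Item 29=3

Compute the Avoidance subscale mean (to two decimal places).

Avoidance items: 2, 3, 5, 12, 13, 23, 27.
Of these, items 2, 5, & 13 are reverse-scored; on a 0–6 scale, reversed = 6 − raw.
  item 2: 6 − 0 = 6
  item 3: 5
  item 5: 6 − 4 = 2
  item 12: 4
  item 13: 6 − 6 = 0
  item 23: 5
  item 27: 1
Sum = 6 + 5 + 2 + 4 + 0 + 5 + 1 = 23
Mean = 23 / 7 = 3.29

3.29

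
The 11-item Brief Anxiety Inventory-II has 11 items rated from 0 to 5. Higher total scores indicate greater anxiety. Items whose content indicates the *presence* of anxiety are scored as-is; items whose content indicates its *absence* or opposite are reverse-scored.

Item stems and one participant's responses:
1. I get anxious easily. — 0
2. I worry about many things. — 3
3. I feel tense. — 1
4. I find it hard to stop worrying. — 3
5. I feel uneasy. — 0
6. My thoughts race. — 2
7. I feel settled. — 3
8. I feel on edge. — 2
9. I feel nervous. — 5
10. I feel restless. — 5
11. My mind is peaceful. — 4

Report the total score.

Items 7, 11 describe the absence/opposite of anxiety → reverse-score.
on a 0–5 scale, reversed = 5 − raw.
  item 1: 0
  item 2: 3
  item 3: 1
  item 4: 3
  item 5: 0
  item 6: 2
  item 7: 5 − 3 = 2
  item 8: 2
  item 9: 5
  item 10: 5
  item 11: 5 − 4 = 1
Total = 0 + 3 + 1 + 3 + 0 + 2 + 2 + 2 + 5 + 5 + 1 = 24

24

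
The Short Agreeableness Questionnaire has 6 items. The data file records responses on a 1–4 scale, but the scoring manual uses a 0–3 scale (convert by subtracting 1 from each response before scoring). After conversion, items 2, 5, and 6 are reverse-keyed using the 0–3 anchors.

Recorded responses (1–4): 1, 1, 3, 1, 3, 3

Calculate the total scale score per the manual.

Convert to 0–3: 0, 0, 2, 0, 2, 2
Reverse-coded (on a 0–3 scale, reversed = 3 − raw):
  item 2: 3 − 0 = 3
  item 5: 3 − 2 = 1
  item 6: 3 − 2 = 1
Scored: 0, 3, 2, 0, 1, 1
Total = 7

7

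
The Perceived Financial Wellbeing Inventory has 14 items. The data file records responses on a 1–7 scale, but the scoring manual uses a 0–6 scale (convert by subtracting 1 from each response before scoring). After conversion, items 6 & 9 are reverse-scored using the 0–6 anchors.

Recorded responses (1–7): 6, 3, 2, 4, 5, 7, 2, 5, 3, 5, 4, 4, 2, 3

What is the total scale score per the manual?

37

Convert to 0–6: 5, 2, 1, 3, 4, 6, 1, 4, 2, 4, 3, 3, 1, 2
Reverse-coded (on a 0–6 scale, reversed = 6 − raw):
  item 6: 6 − 6 = 0
  item 9: 6 − 2 = 4
Scored: 5, 2, 1, 3, 4, 0, 1, 4, 4, 4, 3, 3, 1, 2
Total = 37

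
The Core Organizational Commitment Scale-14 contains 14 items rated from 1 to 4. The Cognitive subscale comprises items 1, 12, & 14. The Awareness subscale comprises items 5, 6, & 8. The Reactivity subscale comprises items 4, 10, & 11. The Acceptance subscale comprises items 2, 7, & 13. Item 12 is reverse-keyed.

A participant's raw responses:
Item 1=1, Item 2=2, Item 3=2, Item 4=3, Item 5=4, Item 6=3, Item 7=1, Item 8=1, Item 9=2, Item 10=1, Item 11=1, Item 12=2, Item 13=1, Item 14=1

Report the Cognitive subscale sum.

5

Cognitive items: 1, 12, 14.
Of these, item 12 is reverse-keyed; on a 1–4 scale, reversed = 5 − raw.
  item 1: 1
  item 12: 5 − 2 = 3
  item 14: 1
Sum = 1 + 3 + 1 = 5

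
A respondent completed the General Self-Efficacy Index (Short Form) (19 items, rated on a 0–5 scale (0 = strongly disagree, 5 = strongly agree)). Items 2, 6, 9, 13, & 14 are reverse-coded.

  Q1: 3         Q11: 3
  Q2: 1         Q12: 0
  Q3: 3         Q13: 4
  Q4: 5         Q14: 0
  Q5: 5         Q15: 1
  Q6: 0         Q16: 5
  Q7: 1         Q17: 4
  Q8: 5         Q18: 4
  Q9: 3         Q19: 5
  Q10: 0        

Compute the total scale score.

61

Apply reverse scoring (reversed = (0+5) − raw = 5 − raw):
  item 2: 5 − 1 = 4
  item 6: 5 − 0 = 5
  item 9: 5 − 3 = 2
  item 13: 5 − 4 = 1
  item 14: 5 − 0 = 5
After reverse-coding: 3, 4, 3, 5, 5, 5, 1, 5, 2, 0, 3, 0, 1, 5, 1, 5, 4, 4, 5
Total = 3 + 4 + 3 + 5 + 5 + 5 + 1 + 5 + 2 + 0 + 3 + 0 + 1 + 5 + 1 + 5 + 4 + 4 + 5 = 61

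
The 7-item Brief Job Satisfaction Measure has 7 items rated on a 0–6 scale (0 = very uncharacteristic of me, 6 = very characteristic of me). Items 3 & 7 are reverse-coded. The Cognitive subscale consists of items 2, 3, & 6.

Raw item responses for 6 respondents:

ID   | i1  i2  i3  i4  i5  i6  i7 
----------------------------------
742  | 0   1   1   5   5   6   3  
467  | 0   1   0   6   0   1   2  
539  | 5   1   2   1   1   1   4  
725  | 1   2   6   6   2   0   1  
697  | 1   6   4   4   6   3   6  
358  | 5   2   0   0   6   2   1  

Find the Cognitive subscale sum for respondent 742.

12

Respondent 742 raw: 0, 1, 1, 5, 5, 6, 3.
Cognitive items: 2, 3, 6.
Reverse-coded (on a 0–6 scale, reversed = 6 − raw):
  item 2: 1
  item 3: 6 − 1 = 5
  item 6: 6
Sum = 1 + 5 + 6 = 12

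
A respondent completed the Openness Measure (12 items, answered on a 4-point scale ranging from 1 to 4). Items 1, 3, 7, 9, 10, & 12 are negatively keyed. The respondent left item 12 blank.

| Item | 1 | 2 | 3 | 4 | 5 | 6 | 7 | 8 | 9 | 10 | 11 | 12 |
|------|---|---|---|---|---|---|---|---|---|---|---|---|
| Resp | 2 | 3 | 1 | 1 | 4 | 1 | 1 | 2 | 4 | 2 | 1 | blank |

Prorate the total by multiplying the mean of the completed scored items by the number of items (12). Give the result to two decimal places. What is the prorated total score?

29.45

Reverse-coded (on a 1–4 scale, reversed = 5 − raw):
  item 1: 5 − 2 = 3
  item 3: 5 − 1 = 4
  item 7: 5 − 1 = 4
  item 9: 5 − 4 = 1
  item 10: 5 − 2 = 3
Completed scored items (11 of 12): 3, 3, 4, 1, 4, 1, 4, 2, 1, 3, 1; sum = 27.
Person mean = 27 / 11 ≈ 2.4545
Prorated total = (27 / 11) × 12 = 29.45 (to 2 dp)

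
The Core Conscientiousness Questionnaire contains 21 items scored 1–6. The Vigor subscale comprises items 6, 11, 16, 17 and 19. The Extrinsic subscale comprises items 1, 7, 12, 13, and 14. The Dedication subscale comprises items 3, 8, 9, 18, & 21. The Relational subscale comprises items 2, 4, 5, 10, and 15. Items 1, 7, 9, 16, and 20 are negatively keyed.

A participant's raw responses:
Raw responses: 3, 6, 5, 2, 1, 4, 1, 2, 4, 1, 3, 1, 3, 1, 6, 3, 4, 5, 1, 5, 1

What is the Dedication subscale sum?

16

Dedication items: 3, 8, 9, 18, 21.
Of these, item 9 is negatively keyed; on a 1–6 scale, reversed = 7 − raw.
  item 3: 5
  item 8: 2
  item 9: 7 − 4 = 3
  item 18: 5
  item 21: 1
Sum = 5 + 2 + 3 + 5 + 1 = 16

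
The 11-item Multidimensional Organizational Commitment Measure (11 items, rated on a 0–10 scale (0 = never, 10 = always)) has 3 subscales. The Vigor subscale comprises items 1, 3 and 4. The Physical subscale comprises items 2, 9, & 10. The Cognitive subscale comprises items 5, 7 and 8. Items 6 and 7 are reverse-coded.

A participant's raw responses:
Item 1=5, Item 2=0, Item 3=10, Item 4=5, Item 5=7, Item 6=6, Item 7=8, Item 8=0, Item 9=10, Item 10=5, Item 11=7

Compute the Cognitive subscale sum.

9

Cognitive items: 5, 7, 8.
Of these, item 7 is reverse-coded; reverse-coded value = 10 − response.
  item 5: 7
  item 7: 10 − 8 = 2
  item 8: 0
Sum = 7 + 2 + 0 = 9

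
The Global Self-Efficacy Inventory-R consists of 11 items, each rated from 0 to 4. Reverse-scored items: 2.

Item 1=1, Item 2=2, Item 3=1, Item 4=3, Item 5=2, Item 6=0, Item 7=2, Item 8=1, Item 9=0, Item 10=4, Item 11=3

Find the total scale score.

Reverse-scored items use 4 − raw:
  item 2: 4 − 2 = 2
Scored items: 1, 2, 1, 3, 2, 0, 2, 1, 0, 4, 3
Total = 1 + 2 + 1 + 3 + 2 + 0 + 2 + 1 + 0 + 4 + 3 = 19

19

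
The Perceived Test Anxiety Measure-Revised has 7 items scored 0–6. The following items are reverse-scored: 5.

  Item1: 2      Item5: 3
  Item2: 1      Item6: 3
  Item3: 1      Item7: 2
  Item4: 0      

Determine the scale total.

Raw sum = 12. Reverse-scored items: 5; their raw sum = 3.
Each reversal replaces raw with 6 − raw, changing the total by 6 − 2·raw per item.
Total = 12 + 1·6 − 2·3 = 12 + 6 − 6 = 12

12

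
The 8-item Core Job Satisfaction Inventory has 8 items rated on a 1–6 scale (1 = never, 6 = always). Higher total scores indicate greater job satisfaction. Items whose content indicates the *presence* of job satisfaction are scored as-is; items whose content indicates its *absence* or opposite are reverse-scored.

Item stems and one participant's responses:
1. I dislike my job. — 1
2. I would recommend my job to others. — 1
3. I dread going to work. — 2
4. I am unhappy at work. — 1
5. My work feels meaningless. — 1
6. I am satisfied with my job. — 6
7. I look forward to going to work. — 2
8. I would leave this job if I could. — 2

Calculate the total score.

Items 1, 3, 4, 5, 8 describe the absence/opposite of job satisfaction → reverse-score.
on a 1–6 scale, reversed = 7 − raw.
  item 1: 7 − 1 = 6
  item 2: 1
  item 3: 7 − 2 = 5
  item 4: 7 − 1 = 6
  item 5: 7 − 1 = 6
  item 6: 6
  item 7: 2
  item 8: 7 − 2 = 5
Total = 6 + 1 + 5 + 6 + 6 + 6 + 2 + 5 = 37

37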